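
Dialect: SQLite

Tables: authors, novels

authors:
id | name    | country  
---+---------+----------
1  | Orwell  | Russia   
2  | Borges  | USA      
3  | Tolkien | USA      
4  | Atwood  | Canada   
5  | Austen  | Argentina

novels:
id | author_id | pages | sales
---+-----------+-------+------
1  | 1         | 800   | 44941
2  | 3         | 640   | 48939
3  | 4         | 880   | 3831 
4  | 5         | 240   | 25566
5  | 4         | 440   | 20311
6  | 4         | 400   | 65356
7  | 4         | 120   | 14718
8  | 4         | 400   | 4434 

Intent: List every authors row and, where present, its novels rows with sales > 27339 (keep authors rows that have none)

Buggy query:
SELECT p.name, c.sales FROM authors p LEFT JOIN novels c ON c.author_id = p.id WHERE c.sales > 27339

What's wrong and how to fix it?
Bug: Filtering c.sales in WHERE discards the NULL rows produced by LEFT JOIN, turning it into an inner join

Fix: Put 'c.sales > 27339' in the JOIN's ON clause instead of WHERE

Corrected query:
SELECT p.name, c.sales FROM authors p LEFT JOIN novels c ON c.author_id = p.id AND c.sales > 27339

Result:
name    | sales
--------+------
Orwell  | 44941
Borges  | NULL 
Tolkien | 48939
Atwood  | 65356
Austen  | NULL 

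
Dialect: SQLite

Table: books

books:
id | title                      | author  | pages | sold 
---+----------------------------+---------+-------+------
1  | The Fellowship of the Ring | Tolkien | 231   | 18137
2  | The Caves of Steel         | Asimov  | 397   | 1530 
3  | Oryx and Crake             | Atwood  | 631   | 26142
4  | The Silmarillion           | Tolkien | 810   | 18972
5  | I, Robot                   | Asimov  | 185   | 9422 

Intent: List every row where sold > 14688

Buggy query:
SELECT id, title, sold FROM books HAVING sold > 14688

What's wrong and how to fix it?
Bug: This is a non-aggregate query (no GROUP BY, no aggregates), so in SQLite the HAVING clause is invalid here; a row-level condition belongs in WHERE

Fix: Use WHERE for row-level filtering

Corrected query:
SELECT id, title, sold FROM books WHERE sold > 14688

Result:
id | title                      | sold 
---+----------------------------+------
1  | The Fellowship of the Ring | 18137
3  | Oryx and Crake             | 26142
4  | The Silmarillion           | 18972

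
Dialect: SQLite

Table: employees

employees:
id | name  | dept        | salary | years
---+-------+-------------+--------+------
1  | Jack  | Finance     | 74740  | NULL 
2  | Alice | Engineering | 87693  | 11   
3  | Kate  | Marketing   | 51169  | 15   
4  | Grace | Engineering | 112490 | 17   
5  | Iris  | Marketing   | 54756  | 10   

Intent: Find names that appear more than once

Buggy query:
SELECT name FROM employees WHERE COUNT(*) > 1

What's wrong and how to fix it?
Bug: COUNT(*) is an aggregate and cannot be used in WHERE

Fix: Group first, then use HAVING for the count condition

Corrected query:
SELECT name FROM employees GROUP BY name HAVING COUNT(*) > 1

Result:
(no rows)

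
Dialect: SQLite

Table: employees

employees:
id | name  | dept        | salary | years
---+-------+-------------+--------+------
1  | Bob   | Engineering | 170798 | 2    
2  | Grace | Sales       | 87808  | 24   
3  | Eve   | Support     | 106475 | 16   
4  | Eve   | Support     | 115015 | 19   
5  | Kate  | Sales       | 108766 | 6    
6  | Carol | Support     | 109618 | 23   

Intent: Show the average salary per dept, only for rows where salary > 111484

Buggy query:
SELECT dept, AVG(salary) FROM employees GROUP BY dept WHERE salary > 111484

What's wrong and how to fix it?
Bug: Row-level WHERE must come before GROUP BY in the clause order

Fix: Move the WHERE clause before GROUP BY

Corrected query:
SELECT dept, AVG(salary) FROM employees WHERE salary > 111484 GROUP BY dept

Result:
dept        | AVG(salary)
------------+------------
Engineering | 170798     
Support     | 115015     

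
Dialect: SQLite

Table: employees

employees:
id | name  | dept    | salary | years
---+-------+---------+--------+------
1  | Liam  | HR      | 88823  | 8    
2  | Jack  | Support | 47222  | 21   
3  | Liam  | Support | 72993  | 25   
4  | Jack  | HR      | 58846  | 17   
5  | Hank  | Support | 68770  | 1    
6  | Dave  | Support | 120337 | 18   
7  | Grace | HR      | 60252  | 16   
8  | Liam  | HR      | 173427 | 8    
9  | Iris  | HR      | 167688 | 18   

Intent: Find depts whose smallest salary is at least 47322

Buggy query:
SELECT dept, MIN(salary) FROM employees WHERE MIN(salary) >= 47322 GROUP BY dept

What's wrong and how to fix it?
Bug: MIN() in WHERE is a misuse of aggregate

Fix: Use HAVING for the per-group MIN condition

Corrected query:
SELECT dept, MIN(salary) FROM employees GROUP BY dept HAVING MIN(salary) >= 47322

Result:
dept | MIN(salary)
-----+------------
HR   | 58846      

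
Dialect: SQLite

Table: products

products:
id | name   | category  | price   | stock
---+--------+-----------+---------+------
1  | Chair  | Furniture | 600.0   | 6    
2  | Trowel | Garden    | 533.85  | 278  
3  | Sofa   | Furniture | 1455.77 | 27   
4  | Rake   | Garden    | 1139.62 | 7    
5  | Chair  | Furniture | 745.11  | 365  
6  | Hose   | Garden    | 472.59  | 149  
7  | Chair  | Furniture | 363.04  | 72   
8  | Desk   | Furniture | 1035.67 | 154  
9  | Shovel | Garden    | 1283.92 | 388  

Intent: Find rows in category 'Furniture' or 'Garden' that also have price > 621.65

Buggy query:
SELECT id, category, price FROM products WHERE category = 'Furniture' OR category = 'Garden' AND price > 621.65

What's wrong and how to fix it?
Bug: Without parentheses, AND is evaluated before OR, so the price filter only applies to the 'Garden' branch

Fix: Group the OR with parentheses (or use IN), then AND the threshold

Corrected query:
SELECT id, category, price FROM products WHERE (category = 'Furniture' OR category = 'Garden') AND price > 621.65

Result:
id | category  | price  
---+-----------+--------
3  | Furniture | 1455.77
4  | Garden    | 1139.62
5  | Furniture | 745.11 
8  | Furniture | 1035.67
9  | Garden    | 1283.92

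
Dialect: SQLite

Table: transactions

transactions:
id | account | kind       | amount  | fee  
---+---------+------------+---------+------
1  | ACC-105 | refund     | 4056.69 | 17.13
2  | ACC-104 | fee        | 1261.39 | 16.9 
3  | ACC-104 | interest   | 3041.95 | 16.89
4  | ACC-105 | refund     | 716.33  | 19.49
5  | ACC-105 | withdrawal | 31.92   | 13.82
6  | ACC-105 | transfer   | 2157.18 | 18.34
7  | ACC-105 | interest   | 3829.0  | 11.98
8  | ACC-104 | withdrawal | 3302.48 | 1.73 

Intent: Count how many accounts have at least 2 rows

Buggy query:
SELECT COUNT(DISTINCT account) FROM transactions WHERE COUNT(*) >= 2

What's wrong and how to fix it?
Bug: WHERE filters individual rows, not groups, so a group-level COUNT is invalid there

Fix: Use a subquery that GROUPs and filters with HAVING, then count its rows

Corrected query:
SELECT COUNT(*) FROM (SELECT account FROM transactions GROUP BY account HAVING COUNT(*) >= 2)

Result:
COUNT(*)
--------
2       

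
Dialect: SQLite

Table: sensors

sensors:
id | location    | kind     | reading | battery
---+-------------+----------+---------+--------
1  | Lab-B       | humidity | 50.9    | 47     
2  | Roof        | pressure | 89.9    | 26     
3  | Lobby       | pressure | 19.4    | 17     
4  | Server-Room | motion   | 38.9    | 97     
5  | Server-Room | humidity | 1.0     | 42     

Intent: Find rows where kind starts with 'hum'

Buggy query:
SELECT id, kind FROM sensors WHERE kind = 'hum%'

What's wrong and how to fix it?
Bug: Wildcards only work with LIKE; '=' treats '%' as a literal character

Fix: Use LIKE for wildcard pattern matching

Corrected query:
SELECT id, kind FROM sensors WHERE kind LIKE 'hum%'

Result:
id | kind    
---+---------
1  | humidity
5  | humidity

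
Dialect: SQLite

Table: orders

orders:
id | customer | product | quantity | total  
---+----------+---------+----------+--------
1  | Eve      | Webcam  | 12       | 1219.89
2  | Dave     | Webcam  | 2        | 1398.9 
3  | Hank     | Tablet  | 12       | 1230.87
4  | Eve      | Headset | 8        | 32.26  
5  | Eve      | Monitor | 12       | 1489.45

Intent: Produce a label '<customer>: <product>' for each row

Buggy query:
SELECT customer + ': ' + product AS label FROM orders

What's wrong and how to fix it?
Bug: '+' is numeric addition; on text columns SQLite converts them to 0 instead of concatenating

Fix: Use the || operator for string concatenation

Corrected query:
SELECT customer || ': ' || product AS label FROM orders

Result:
label       
------------
Eve: Webcam 
Dave: Webcam
Hank: Tablet
Eve: Headset
Eve: Monitor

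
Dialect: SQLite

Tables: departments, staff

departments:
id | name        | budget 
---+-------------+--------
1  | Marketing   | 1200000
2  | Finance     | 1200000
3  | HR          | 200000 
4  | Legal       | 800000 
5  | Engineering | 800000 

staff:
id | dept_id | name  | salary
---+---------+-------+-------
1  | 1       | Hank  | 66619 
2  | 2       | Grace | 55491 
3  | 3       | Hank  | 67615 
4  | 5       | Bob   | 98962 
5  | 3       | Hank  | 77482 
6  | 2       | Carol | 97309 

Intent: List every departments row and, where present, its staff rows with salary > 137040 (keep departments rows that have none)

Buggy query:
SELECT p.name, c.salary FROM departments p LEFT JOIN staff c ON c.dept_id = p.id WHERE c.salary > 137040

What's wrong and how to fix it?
Bug: Filtering c.salary in WHERE discards the NULL rows produced by LEFT JOIN, turning it into an inner join

Fix: Move the right-table condition into the ON clause so unmatched parents are kept

Corrected query:
SELECT p.name, c.salary FROM departments p LEFT JOIN staff c ON c.dept_id = p.id AND c.salary > 137040

Result:
name        | salary
------------+-------
Marketing   | NULL  
Finance     | NULL  
HR          | NULL  
Legal       | NULL  
Engineering | NULL  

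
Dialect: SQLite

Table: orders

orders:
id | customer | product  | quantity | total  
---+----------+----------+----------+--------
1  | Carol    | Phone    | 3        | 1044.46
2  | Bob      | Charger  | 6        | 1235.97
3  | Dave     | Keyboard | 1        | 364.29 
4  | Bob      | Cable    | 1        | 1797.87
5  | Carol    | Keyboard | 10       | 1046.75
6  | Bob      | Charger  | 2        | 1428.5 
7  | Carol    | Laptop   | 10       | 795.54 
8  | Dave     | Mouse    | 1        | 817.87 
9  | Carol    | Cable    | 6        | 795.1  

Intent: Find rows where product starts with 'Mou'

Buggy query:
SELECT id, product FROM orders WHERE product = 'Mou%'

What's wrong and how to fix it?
Bug: '=' compares the literal string including the % character; pattern matching needs LIKE

Fix: Replace '=' with LIKE so 'Mou%' is treated as a pattern

Corrected query:
SELECT id, product FROM orders WHERE product LIKE 'Mou%'

Result:
id | product
---+--------
8  | Mouse  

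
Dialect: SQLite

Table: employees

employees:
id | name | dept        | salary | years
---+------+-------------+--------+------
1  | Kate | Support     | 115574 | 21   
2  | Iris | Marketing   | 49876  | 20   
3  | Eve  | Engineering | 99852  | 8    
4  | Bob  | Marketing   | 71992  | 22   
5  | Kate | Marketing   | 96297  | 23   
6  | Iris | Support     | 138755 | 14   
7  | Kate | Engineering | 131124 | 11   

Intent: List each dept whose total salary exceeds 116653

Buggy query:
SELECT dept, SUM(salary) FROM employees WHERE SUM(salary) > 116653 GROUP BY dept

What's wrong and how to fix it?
Bug: SUM(salary) is an aggregate, but WHERE filters rows before aggregation

Fix: Move the aggregate condition to a HAVING clause

Corrected query:
SELECT dept, SUM(salary) FROM employees GROUP BY dept HAVING SUM(salary) > 116653

Result:
dept        | SUM(salary)
------------+------------
Engineering | 230976     
Marketing   | 218165     
Support     | 254329     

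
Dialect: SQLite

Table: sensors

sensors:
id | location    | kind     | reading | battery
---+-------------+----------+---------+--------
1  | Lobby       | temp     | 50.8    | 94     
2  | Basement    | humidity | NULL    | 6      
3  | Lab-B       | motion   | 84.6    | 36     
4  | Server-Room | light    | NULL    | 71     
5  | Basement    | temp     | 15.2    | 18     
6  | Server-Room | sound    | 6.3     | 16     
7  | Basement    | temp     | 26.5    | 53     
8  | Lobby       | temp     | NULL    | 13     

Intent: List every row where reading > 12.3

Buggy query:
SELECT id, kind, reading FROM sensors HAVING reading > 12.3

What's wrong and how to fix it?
Bug: HAVING filters the output of aggregation, but this query has no GROUP BY and no aggregate functions, so SQLite rejects it (HAVING clause on a non-aggregate query); the condition here is per row

Fix: Replace HAVING with WHERE since the condition applies to individual rows

Corrected query:
SELECT id, kind, reading FROM sensors WHERE reading > 12.3

Result:
id | kind   | reading
---+--------+--------
1  | temp   | 50.8   
3  | motion | 84.6   
5  | temp   | 15.2   
7  | temp   | 26.5   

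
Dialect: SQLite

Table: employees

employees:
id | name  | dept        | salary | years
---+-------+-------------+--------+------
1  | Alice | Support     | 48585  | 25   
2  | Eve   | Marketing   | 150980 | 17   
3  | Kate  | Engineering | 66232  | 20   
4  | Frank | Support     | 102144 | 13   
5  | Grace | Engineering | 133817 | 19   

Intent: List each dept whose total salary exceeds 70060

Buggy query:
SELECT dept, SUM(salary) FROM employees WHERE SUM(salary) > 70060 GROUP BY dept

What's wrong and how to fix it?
Bug: SUM(salary) is an aggregate, but WHERE filters rows before aggregation

Fix: Move the aggregate condition to a HAVING clause

Corrected query:
SELECT dept, SUM(salary) FROM employees GROUP BY dept HAVING SUM(salary) > 70060

Result:
dept        | SUM(salary)
------------+------------
Engineering | 200049     
Marketing   | 150980     
Support     | 150729     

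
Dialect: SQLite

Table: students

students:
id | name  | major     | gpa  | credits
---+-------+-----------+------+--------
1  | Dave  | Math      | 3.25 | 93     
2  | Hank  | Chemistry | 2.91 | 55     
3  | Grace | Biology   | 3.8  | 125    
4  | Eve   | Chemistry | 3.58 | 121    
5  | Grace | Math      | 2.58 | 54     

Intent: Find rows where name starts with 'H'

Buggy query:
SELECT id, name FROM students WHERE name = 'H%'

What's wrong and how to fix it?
Bug: Wildcards only work with LIKE; '=' treats '%' as a literal character

Fix: Use LIKE for wildcard pattern matching

Corrected query:
SELECT id, name FROM students WHERE name LIKE 'H%'

Result:
id | name
---+-----
2  | Hank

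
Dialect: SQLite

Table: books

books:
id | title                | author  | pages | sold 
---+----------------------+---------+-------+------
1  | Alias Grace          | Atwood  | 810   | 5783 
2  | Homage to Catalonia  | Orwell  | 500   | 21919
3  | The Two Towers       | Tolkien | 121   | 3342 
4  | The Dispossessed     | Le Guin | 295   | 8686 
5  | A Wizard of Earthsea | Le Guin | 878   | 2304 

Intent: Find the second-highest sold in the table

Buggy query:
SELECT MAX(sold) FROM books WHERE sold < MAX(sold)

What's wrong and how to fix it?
Bug: The inner MAX is an aggregate inside WHERE, which is not allowed

Fix: Put the inner MAX in a scalar subquery

Corrected query:
SELECT MAX(sold) FROM books WHERE sold < (SELECT MAX(sold) FROM books)

Result:
MAX(sold)
---------
8686     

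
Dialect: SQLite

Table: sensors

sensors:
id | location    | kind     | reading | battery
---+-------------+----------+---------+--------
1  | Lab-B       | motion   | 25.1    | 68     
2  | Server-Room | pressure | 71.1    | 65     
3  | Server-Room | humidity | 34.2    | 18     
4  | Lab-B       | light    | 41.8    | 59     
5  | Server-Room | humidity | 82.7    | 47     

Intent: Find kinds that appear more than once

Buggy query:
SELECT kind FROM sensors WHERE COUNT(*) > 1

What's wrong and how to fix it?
Bug: WHERE can't reference COUNT(*); aggregates are computed after WHERE

Fix: GROUP BY kind, then filter groups with HAVING COUNT(*) > 1

Corrected query:
SELECT kind FROM sensors GROUP BY kind HAVING COUNT(*) > 1

Result:
kind    
--------
humidity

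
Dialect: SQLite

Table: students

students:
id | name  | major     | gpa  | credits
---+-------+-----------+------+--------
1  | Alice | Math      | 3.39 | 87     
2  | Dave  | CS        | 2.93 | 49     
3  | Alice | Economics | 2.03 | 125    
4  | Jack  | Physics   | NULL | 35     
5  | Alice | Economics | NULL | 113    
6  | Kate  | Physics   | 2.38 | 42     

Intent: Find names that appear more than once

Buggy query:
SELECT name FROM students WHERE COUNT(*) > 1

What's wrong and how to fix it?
Bug: COUNT(*) is an aggregate and cannot be used in WHERE

Fix: Group first, then use HAVING for the count condition

Corrected query:
SELECT name FROM students GROUP BY name HAVING COUNT(*) > 1

Result:
name 
-----
Alice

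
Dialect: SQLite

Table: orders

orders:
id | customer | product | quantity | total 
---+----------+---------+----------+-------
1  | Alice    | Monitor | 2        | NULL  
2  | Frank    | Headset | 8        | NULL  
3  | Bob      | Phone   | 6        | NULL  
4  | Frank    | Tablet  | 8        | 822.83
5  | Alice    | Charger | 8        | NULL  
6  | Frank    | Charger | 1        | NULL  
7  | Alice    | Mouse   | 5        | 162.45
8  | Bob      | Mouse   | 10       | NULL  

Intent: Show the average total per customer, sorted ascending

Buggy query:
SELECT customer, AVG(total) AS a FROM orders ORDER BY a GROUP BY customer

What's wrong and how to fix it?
Bug: ORDER BY appears before GROUP BY; SQL clause order requires GROUP BY first

Fix: Reorder: SELECT … FROM … GROUP BY … ORDER BY …

Corrected query:
SELECT customer, AVG(total) AS a FROM orders GROUP BY customer ORDER BY a

Result:
customer | a     
---------+-------
Bob      | NULL  
Alice    | 162.45
Frank    | 822.83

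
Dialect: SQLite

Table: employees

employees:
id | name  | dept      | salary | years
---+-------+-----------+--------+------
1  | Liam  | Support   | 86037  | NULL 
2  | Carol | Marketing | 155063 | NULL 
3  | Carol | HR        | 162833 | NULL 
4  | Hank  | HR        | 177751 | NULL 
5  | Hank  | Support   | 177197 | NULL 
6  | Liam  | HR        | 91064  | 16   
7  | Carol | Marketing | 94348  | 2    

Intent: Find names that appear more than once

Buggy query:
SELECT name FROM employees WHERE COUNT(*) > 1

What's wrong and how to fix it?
Bug: COUNT(*) is an aggregate and cannot be used in WHERE

Fix: Group first, then use HAVING for the count condition

Corrected query:
SELECT name FROM employees GROUP BY name HAVING COUNT(*) > 1

Result:
name 
-----
Carol
Hank 
Liam 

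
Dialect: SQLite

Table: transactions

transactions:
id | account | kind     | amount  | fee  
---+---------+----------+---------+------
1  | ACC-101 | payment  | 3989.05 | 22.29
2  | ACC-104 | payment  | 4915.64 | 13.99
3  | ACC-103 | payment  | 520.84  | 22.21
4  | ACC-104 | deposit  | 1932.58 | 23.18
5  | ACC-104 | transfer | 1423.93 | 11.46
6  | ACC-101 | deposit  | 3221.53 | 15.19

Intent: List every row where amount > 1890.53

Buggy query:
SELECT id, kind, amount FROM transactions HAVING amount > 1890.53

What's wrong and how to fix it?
Bug: This is a non-aggregate query (no GROUP BY, no aggregates), so in SQLite the HAVING clause is invalid here; a row-level condition belongs in WHERE

Fix: Replace HAVING with WHERE since the condition applies to individual rows

Corrected query:
SELECT id, kind, amount FROM transactions WHERE amount > 1890.53

Result:
id | kind    | amount 
---+---------+--------
1  | payment | 3989.05
2  | payment | 4915.64
4  | deposit | 1932.58
6  | deposit | 3221.53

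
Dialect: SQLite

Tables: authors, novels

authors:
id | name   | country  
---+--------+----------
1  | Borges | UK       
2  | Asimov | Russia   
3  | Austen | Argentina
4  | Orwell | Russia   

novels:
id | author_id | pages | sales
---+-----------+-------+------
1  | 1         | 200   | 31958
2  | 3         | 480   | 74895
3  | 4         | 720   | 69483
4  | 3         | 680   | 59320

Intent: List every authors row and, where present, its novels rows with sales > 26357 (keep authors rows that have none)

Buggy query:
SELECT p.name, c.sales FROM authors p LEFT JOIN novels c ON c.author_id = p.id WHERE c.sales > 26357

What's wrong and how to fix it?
Bug: A WHERE condition on the right-hand table after LEFT JOIN drops unmatched parents

Fix: Move the right-table condition into the ON clause so unmatched parents are kept

Corrected query:
SELECT p.name, c.sales FROM authors p LEFT JOIN novels c ON c.author_id = p.id AND c.sales > 26357

Result:
name   | sales
-------+------
Borges | 31958
Asimov | NULL 
Austen | 59320
Austen | 74895
Orwell | 69483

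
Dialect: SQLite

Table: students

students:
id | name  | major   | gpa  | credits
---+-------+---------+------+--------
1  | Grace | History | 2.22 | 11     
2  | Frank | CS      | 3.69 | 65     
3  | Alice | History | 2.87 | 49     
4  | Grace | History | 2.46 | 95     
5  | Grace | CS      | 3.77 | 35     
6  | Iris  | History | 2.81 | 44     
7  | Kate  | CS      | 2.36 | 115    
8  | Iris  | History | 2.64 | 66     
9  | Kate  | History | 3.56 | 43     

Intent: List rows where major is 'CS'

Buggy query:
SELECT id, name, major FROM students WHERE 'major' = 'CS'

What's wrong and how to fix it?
Bug: 'major' in single quotes is a string literal, not the column; the comparison is literal-vs-literal and never true

Fix: Reference the column as major without single quotes

Corrected query:
SELECT id, name, major FROM students WHERE major = 'CS'

Result:
id | name  | major
---+-------+------
2  | Frank | CS   
5  | Grace | CS   
7  | Kate  | CS   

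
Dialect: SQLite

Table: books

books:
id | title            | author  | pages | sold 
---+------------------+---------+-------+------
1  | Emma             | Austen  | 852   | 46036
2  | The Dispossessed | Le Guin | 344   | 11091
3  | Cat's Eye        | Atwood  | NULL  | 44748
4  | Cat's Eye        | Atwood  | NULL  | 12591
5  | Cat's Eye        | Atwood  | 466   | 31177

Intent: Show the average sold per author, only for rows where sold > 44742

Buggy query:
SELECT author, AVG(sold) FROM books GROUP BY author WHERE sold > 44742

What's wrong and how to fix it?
Bug: Row-level WHERE must come before GROUP BY in the clause order

Fix: Move the WHERE clause before GROUP BY

Corrected query:
SELECT author, AVG(sold) FROM books WHERE sold > 44742 GROUP BY author

Result:
author | AVG(sold)
-------+----------
Atwood | 44748    
Austen | 46036    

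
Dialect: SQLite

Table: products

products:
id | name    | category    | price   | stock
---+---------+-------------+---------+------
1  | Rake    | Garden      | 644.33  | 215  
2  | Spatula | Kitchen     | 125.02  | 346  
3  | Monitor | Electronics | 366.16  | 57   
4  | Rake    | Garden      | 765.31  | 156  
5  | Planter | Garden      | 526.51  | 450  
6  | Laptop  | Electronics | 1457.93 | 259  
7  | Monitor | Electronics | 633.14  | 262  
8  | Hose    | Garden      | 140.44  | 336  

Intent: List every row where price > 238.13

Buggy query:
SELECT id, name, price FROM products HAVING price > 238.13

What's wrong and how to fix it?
Bug: HAVING filters the output of aggregation, but this query has no GROUP BY and no aggregate functions, so SQLite rejects it (HAVING clause on a non-aggregate query); the condition here is per row

Fix: Use WHERE for row-level filtering

Corrected query:
SELECT id, name, price FROM products WHERE price > 238.13

Result:
id | name    | price  
---+---------+--------
1  | Rake    | 644.33 
3  | Monitor | 366.16 
4  | Rake    | 765.31 
5  | Planter | 526.51 
6  | Laptop  | 1457.93
7  | Monitor | 633.14 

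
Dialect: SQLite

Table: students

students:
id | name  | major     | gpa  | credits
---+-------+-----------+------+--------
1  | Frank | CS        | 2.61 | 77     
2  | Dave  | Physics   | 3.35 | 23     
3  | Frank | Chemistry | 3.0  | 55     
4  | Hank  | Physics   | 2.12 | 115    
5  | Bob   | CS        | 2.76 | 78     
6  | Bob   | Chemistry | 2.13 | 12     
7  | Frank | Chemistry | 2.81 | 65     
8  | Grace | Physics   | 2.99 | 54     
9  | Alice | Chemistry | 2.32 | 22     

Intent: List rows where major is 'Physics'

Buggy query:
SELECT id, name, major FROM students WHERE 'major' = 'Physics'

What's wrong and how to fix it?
Bug: Single quotes denote string literals in SQL; the column name is being compared as a constant string

Fix: Remove the quotes around the column name (or use double quotes for an identifier)

Corrected query:
SELECT id, name, major FROM students WHERE major = 'Physics'

Result:
id | name  | major  
---+-------+--------
2  | Dave  | Physics
4  | Hank  | Physics
8  | Grace | Physics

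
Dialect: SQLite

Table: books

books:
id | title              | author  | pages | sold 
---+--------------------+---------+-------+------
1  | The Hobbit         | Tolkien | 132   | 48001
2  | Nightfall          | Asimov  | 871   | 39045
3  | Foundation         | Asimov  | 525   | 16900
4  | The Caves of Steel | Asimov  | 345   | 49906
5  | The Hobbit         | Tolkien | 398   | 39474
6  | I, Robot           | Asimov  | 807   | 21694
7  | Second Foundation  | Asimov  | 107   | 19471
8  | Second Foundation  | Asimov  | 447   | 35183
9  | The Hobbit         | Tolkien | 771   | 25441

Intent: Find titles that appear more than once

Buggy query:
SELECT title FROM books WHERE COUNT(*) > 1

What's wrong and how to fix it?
Bug: COUNT(*) is an aggregate and cannot be used in WHERE

Fix: GROUP BY title, then filter groups with HAVING COUNT(*) > 1

Corrected query:
SELECT title FROM books GROUP BY title HAVING COUNT(*) > 1

Result:
title            
-----------------
Second Foundation
The Hobbit       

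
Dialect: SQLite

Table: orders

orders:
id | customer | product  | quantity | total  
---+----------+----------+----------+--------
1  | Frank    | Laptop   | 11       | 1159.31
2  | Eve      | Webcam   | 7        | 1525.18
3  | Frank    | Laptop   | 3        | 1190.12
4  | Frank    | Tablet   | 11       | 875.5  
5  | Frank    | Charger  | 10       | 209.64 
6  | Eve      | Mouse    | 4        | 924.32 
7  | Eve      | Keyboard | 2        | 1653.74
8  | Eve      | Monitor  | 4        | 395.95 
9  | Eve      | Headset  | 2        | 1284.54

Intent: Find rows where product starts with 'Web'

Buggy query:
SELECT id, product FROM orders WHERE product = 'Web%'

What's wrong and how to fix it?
Bug: '=' compares the literal string including the % character; pattern matching needs LIKE

Fix: Replace '=' with LIKE so 'Web%' is treated as a pattern

Corrected query:
SELECT id, product FROM orders WHERE product LIKE 'Web%'

Result:
id | product
---+--------
2  | Webcam 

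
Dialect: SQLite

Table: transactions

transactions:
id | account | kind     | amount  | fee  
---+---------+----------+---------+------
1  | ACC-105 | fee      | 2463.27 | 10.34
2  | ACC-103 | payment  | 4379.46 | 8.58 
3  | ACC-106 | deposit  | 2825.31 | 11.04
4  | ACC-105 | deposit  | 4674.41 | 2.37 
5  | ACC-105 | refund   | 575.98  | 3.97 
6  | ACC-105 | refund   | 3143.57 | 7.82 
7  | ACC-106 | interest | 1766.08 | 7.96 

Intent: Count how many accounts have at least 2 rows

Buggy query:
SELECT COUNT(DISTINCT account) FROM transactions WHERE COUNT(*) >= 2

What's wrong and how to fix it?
Bug: WHERE filters individual rows, not groups, so a group-level COUNT is invalid there

Fix: Use a subquery that GROUPs and filters with HAVING, then count its rows

Corrected query:
SELECT COUNT(*) FROM (SELECT account FROM transactions GROUP BY account HAVING COUNT(*) >= 2)

Result:
COUNT(*)
--------
2       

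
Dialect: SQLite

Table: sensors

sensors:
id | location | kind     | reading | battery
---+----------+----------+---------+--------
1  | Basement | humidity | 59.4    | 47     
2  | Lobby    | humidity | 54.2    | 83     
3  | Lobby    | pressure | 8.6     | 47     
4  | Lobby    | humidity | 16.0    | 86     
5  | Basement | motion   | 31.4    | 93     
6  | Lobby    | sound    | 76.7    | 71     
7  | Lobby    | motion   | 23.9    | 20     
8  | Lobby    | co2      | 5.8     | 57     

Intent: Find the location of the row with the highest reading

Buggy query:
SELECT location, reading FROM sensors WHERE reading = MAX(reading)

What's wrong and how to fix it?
Bug: MAX(reading) is an aggregate and cannot be used directly in WHERE

Fix: Use a subquery: WHERE reading = (SELECT MAX(reading) FROM sensors)

Corrected query:
SELECT location, reading FROM sensors WHERE reading = (SELECT MAX(reading) FROM sensors)

Result:
location | reading
---------+--------
Lobby    | 76.7   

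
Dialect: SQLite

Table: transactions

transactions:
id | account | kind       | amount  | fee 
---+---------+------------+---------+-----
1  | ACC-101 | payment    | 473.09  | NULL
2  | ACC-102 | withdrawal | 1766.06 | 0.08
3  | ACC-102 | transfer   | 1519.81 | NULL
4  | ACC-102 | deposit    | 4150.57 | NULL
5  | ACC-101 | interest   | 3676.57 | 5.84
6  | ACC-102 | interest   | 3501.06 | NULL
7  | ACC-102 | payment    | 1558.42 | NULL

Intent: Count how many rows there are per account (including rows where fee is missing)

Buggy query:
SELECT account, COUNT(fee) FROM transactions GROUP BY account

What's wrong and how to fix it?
Bug: COUNT(column) counts non-NULL values only; rows with NULL fee aren't counted

Fix: Replace COUNT(fee) with COUNT(*)

Corrected query:
SELECT account, COUNT(*) FROM transactions GROUP BY account

Result:
account | COUNT(*)
--------+---------
ACC-101 | 2       
ACC-102 | 5       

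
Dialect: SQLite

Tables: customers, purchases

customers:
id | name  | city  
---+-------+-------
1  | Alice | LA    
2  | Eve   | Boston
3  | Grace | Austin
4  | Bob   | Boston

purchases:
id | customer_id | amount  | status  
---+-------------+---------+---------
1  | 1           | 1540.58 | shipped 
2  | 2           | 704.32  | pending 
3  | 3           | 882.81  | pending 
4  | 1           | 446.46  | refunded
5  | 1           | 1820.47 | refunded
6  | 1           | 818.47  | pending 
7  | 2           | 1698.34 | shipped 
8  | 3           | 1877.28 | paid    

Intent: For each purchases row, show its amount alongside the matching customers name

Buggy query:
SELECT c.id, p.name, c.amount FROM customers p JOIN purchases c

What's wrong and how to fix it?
Bug: JOIN with no ON clause produces a cartesian product; every purchases row pairs with every customers row

Fix: Specify the join condition linking the foreign key to the parent id

Corrected query:
SELECT c.id, p.name, c.amount FROM customers p JOIN purchases c ON c.customer_id = p.id

Result:
id | name  | amount 
---+-------+--------
1  | Alice | 1540.58
2  | Eve   | 704.32 
3  | Grace | 882.81 
4  | Alice | 446.46 
5  | Alice | 1820.47
6  | Alice | 818.47 
7  | Eve   | 1698.34
8  | Grace | 1877.28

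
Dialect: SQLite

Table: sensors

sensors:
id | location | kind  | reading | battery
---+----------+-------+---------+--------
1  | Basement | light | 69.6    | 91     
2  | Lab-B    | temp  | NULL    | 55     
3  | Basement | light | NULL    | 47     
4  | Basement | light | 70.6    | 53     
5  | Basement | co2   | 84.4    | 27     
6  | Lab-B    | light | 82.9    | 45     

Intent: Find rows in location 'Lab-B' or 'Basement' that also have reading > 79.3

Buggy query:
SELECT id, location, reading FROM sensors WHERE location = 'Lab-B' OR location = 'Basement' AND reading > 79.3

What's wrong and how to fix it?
Bug: AND binds tighter than OR, so this parses as location = 'Lab-B' OR (location = 'Basement' AND reading > 79.3)

Fix: Group the OR with parentheses (or use IN), then AND the threshold

Corrected query:
SELECT id, location, reading FROM sensors WHERE (location = 'Lab-B' OR location = 'Basement') AND reading > 79.3

Result:
id | location | reading
---+----------+--------
5  | Basement | 84.4   
6  | Lab-B    | 82.9   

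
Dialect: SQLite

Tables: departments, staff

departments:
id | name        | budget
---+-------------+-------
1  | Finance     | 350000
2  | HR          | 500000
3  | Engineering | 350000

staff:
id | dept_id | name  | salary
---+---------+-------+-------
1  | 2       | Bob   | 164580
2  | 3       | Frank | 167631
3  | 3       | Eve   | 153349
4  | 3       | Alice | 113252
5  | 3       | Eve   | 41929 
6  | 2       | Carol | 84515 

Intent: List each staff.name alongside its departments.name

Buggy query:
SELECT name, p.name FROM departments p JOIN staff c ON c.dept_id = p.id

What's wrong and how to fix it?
Bug: 'name' exists in both joined tables, so the database can't tell which one is meant

Fix: Qualify the column with its table alias (c.name)

Corrected query:
SELECT c.name, p.name FROM departments p JOIN staff c ON c.dept_id = p.id

Result:
name  | name       
------+------------
Bob   | HR         
Frank | Engineering
Eve   | Engineering
Alice | Engineering
Eve   | Engineering
Carol | HR         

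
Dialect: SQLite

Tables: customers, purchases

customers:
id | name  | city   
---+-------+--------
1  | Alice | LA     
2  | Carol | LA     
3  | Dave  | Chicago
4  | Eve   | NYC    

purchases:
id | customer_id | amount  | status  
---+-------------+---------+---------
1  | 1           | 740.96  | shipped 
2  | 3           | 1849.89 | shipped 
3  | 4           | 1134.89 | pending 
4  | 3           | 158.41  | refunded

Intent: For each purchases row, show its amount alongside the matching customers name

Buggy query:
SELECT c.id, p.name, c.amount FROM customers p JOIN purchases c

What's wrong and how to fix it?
Bug: Missing join condition: each purchases row is matched to all customers rows instead of just its own

Fix: Add ON c.customer_id = p.id to the JOIN

Corrected query:
SELECT c.id, p.name, c.amount FROM customers p JOIN purchases c ON c.customer_id = p.id

Result:
id | name  | amount 
---+-------+--------
1  | Alice | 740.96 
2  | Dave  | 1849.89
3  | Eve   | 1134.89
4  | Dave  | 158.41 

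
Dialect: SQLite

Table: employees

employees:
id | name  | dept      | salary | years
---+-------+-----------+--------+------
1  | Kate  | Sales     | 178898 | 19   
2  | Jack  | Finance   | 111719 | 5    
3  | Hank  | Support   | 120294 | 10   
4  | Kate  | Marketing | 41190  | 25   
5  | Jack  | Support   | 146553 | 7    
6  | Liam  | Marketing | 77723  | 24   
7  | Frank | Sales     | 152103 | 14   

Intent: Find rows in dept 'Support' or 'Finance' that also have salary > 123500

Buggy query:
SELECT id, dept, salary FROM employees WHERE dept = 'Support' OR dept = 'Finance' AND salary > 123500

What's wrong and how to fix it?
Bug: AND binds tighter than OR, so this parses as dept = 'Support' OR (dept = 'Finance' AND salary > 123500)

Fix: Group the OR with parentheses (or use IN), then AND the threshold

Corrected query:
SELECT id, dept, salary FROM employees WHERE (dept = 'Support' OR dept = 'Finance') AND salary > 123500

Result:
id | dept    | salary
---+---------+-------
5  | Support | 146553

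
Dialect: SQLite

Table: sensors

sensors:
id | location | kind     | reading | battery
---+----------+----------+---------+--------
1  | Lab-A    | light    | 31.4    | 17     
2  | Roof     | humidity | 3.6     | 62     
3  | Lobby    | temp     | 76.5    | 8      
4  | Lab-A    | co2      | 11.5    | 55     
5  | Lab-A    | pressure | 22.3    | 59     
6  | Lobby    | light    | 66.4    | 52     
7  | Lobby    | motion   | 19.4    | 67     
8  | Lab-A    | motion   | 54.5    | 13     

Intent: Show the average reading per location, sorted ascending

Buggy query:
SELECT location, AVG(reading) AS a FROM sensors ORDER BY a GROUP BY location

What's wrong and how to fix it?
Bug: ORDER BY appears before GROUP BY; SQL clause order requires GROUP BY first

Fix: Move ORDER BY to the end, after GROUP BY

Corrected query:
SELECT location, AVG(reading) AS a FROM sensors GROUP BY location ORDER BY a

Result:
location | a     
---------+-------
Roof     | 3.6   
Lab-A    | 29.925
Lobby    | 54.1  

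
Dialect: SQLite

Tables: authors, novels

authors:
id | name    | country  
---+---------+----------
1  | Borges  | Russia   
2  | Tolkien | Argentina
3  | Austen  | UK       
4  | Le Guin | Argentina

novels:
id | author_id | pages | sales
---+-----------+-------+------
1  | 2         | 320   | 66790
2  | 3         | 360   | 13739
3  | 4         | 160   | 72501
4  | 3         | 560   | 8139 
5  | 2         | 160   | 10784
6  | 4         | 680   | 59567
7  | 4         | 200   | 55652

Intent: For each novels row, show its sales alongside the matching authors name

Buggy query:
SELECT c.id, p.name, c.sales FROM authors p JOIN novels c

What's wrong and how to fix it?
Bug: JOIN with no ON clause produces a cartesian product; every novels row pairs with every authors row

Fix: Add ON c.author_id = p.id to the JOIN

Corrected query:
SELECT c.id, p.name, c.sales FROM authors p JOIN novels c ON c.author_id = p.id

Result:
id | name    | sales
---+---------+------
1  | Tolkien | 66790
2  | Austen  | 13739
3  | Le Guin | 72501
4  | Austen  | 8139 
5  | Tolkien | 10784
6  | Le Guin | 59567
7  | Le Guin | 55652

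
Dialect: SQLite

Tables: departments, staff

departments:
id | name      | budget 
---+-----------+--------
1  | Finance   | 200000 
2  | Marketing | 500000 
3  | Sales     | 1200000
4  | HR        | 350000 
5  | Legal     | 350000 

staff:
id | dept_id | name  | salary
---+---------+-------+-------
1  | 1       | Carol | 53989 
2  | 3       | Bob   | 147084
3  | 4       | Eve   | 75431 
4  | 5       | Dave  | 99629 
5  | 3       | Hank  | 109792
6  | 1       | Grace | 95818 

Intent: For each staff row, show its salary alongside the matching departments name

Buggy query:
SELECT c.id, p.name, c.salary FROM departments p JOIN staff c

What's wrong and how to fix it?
Bug: JOIN with no ON clause produces a cartesian product; every staff row pairs with every departments row

Fix: Specify the join condition linking the foreign key to the parent id

Corrected query:
SELECT c.id, p.name, c.salary FROM departments p JOIN staff c ON c.dept_id = p.id

Result:
id | name    | salary
---+---------+-------
1  | Finance | 53989 
2  | Sales   | 147084
3  | HR      | 75431 
4  | Legal   | 99629 
5  | Sales   | 109792
6  | Finance | 95818 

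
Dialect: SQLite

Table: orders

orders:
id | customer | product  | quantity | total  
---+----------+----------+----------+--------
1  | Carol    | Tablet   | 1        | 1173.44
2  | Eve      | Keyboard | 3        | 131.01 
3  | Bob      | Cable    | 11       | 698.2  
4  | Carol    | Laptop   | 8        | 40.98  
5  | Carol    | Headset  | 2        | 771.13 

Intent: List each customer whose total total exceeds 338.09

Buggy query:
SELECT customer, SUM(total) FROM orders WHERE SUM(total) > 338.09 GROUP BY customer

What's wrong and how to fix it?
Bug: Aggregate functions cannot appear in a WHERE clause

Fix: Use HAVING (which filters groups after aggregation) instead of WHERE

Corrected query:
SELECT customer, SUM(total) FROM orders GROUP BY customer HAVING SUM(total) > 338.09

Result:
customer | SUM(total)
---------+-----------
Bob      | 698.2     
Carol    | 1985.55   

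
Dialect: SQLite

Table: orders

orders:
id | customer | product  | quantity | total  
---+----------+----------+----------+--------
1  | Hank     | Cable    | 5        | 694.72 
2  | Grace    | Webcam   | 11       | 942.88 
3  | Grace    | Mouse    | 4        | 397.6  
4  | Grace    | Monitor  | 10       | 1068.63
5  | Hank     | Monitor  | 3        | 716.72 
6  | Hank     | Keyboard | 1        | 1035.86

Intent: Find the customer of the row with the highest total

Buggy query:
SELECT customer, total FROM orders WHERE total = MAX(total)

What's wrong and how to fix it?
Bug: WHERE is evaluated per row; an aggregate over the whole table isn't defined there

Fix: Use a subquery: WHERE total = (SELECT MAX(total) FROM orders)

Corrected query:
SELECT customer, total FROM orders WHERE total = (SELECT MAX(total) FROM orders)

Result:
customer | total  
---------+--------
Grace    | 1068.63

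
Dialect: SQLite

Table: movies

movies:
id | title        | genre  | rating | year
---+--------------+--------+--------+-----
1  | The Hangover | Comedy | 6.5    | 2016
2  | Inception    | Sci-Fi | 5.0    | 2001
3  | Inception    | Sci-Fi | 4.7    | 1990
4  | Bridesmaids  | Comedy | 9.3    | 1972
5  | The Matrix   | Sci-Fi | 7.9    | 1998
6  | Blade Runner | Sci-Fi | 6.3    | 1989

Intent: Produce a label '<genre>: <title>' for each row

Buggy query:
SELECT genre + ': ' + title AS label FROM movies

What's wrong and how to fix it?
Bug: SQLite uses || for string concatenation; + coerces text to numbers (yielding 0)

Fix: Use the || operator for string concatenation

Corrected query:
SELECT genre || ': ' || title AS label FROM movies

Result:
label               
--------------------
Comedy: The Hangover
Sci-Fi: Inception   
Sci-Fi: Inception   
Comedy: Bridesmaids 
Sci-Fi: The Matrix  
Sci-Fi: Blade Runner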